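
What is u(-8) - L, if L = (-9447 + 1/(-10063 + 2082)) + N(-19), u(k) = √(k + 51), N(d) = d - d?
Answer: 75396508/7981 + √43 ≈ 9453.6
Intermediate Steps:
N(d) = 0
u(k) = √(51 + k)
L = -75396508/7981 (L = (-9447 + 1/(-10063 + 2082)) + 0 = (-9447 + 1/(-7981)) + 0 = (-9447 - 1/7981) + 0 = -75396508/7981 + 0 = -75396508/7981 ≈ -9447.0)
u(-8) - L = √(51 - 8) - 1*(-75396508/7981) = √43 + 75396508/7981 = 75396508/7981 + √43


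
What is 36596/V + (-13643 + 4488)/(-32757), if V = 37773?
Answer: 514862329/412443387 ≈ 1.2483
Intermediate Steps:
36596/V + (-13643 + 4488)/(-32757) = 36596/37773 + (-13643 + 4488)/(-32757) = 36596*(1/37773) - 9155*(-1/32757) = 36596/37773 + 9155/32757 = 514862329/412443387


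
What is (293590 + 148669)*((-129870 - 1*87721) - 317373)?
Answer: -236592643676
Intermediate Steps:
(293590 + 148669)*((-129870 - 1*87721) - 317373) = 442259*((-129870 - 87721) - 317373) = 442259*(-217591 - 317373) = 442259*(-534964) = -236592643676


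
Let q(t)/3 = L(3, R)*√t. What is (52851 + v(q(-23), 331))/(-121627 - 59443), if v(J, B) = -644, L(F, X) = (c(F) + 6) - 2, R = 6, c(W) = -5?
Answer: -52207/181070 ≈ -0.28832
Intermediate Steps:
L(F, X) = -1 (L(F, X) = (-5 + 6) - 2 = 1 - 2 = -1)
q(t) = -3*√t (q(t) = 3*(-√t) = -3*√t)
(52851 + v(q(-23), 331))/(-121627 - 59443) = (52851 - 644)/(-121627 - 59443) = 52207/(-181070) = 52207*(-1/181070) = -52207/181070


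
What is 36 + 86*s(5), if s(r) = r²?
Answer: 2186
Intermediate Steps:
36 + 86*s(5) = 36 + 86*5² = 36 + 86*25 = 36 + 2150 = 2186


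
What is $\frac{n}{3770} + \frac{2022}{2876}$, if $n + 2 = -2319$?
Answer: $\frac{118468}{1355315} \approx 0.08741$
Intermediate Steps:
$n = -2321$ ($n = -2 - 2319 = -2321$)
$\frac{n}{3770} + \frac{2022}{2876} = - \frac{2321}{3770} + \frac{2022}{2876} = \left(-2321\right) \frac{1}{3770} + 2022 \cdot \frac{1}{2876} = - \frac{2321}{3770} + \frac{1011}{1438} = \frac{118468}{1355315}$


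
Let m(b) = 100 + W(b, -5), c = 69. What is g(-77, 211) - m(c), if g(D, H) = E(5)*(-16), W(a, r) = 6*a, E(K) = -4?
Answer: -450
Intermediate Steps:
g(D, H) = 64 (g(D, H) = -4*(-16) = 64)
m(b) = 100 + 6*b
g(-77, 211) - m(c) = 64 - (100 + 6*69) = 64 - (100 + 414) = 64 - 1*514 = 64 - 514 = -450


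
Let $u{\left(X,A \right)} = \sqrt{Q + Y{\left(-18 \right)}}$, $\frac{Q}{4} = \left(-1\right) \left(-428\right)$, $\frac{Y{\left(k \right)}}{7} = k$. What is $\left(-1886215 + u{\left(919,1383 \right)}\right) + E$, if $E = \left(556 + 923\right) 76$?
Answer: $-1773811 + \sqrt{1586} \approx -1.7738 \cdot 10^{6}$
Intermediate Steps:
$Y{\left(k \right)} = 7 k$
$Q = 1712$ ($Q = 4 \left(\left(-1\right) \left(-428\right)\right) = 4 \cdot 428 = 1712$)
$E = 112404$ ($E = 1479 \cdot 76 = 112404$)
$u{\left(X,A \right)} = \sqrt{1586}$ ($u{\left(X,A \right)} = \sqrt{1712 + 7 \left(-18\right)} = \sqrt{1712 - 126} = \sqrt{1586}$)
$\left(-1886215 + u{\left(919,1383 \right)}\right) + E = \left(-1886215 + \sqrt{1586}\right) + 112404 = -1773811 + \sqrt{1586}$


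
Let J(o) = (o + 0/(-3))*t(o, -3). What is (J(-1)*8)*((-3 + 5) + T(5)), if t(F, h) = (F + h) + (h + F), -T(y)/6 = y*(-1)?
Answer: 2048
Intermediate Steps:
T(y) = 6*y (T(y) = -6*y*(-1) = -(-6)*y = 6*y)
t(F, h) = 2*F + 2*h (t(F, h) = (F + h) + (F + h) = 2*F + 2*h)
J(o) = o*(-6 + 2*o) (J(o) = (o + 0/(-3))*(2*o + 2*(-3)) = (o + 0*(-1/3))*(2*o - 6) = (o + 0)*(-6 + 2*o) = o*(-6 + 2*o))
(J(-1)*8)*((-3 + 5) + T(5)) = ((2*(-1)*(-3 - 1))*8)*((-3 + 5) + 6*5) = ((2*(-1)*(-4))*8)*(2 + 30) = (8*8)*32 = 64*32 = 2048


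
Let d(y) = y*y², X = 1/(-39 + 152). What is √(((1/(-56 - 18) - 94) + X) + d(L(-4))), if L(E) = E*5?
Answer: I*√565957444254/8362 ≈ 89.967*I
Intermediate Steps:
L(E) = 5*E
X = 1/113 ≈ 0.0088496
d(y) = y³
√(((1/(-56 - 18) - 94) + X) + d(L(-4))) = √(((1/(-56 - 18) - 94) + 1/113) + (5*(-4))³) = √(((1/(-74) - 94) + 1/113) + (-20)³) = √(((-1/74 - 94) + 1/113) - 8000) = √((-6957/74 + 1/113) - 8000) = √(-786067/8362 - 8000) = √(-67682067/8362) = I*√565957444254/8362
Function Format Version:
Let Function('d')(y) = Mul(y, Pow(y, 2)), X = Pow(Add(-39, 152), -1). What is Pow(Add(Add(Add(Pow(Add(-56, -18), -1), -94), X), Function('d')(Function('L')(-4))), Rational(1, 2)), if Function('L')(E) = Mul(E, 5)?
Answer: Mul(Rational(1, 8362), I, Pow(565957444254, Rational(1, 2))) ≈ Mul(89.967, I)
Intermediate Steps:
Function('L')(E) = Mul(5, E)
X = Rational(1, 113) (X = Pow(113, -1) = Rational(1, 113) ≈ 0.0088496)
Function('d')(y) = Pow(y, 3)
Pow(Add(Add(Add(Pow(Add(-56, -18), -1), -94), X), Function('d')(Function('L')(-4))), Rational(1, 2)) = Pow(Add(Add(Add(Pow(Add(-56, -18), -1), -94), Rational(1, 113)), Pow(Mul(5, -4), 3)), Rational(1, 2)) = Pow(Add(Add(Add(Pow(-74, -1), -94), Rational(1, 113)), Pow(-20, 3)), Rational(1, 2)) = Pow(Add(Add(Add(Rational(-1, 74), -94), Rational(1, 113)), -8000), Rational(1, 2)) = Pow(Add(Add(Rational(-6957, 74), Rational(1, 113)), -8000), Rational(1, 2)) = Pow(Add(Rational(-786067, 8362), -8000), Rational(1, 2)) = Pow(Rational(-67682067, 8362), Rational(1, 2)) = Mul(Rational(1, 8362), I, Pow(565957444254, Rational(1, 2)))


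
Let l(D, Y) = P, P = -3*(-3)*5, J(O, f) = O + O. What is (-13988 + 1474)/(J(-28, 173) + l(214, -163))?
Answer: 12514/11 ≈ 1137.6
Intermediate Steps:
J(O, f) = 2*O
P = 45 (P = 9*5 = 45)
l(D, Y) = 45
(-13988 + 1474)/(J(-28, 173) + l(214, -163)) = (-13988 + 1474)/(2*(-28) + 45) = -12514/(-56 + 45) = -12514/(-11) = -12514*(-1/11) = 12514/11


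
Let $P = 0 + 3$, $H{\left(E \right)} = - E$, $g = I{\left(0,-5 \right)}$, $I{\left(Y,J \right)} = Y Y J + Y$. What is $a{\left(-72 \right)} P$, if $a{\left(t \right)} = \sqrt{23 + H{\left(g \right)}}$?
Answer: $3 \sqrt{23} \approx 14.387$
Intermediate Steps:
$I{\left(Y,J \right)} = Y + J Y^{2}$ ($I{\left(Y,J \right)} = Y^{2} J + Y = J Y^{2} + Y = Y + J Y^{2}$)
$g = 0$ ($g = 0 \left(1 - 0\right) = 0 \left(1 + 0\right) = 0 \cdot 1 = 0$)
$a{\left(t \right)} = \sqrt{23}$ ($a{\left(t \right)} = \sqrt{23 - 0} = \sqrt{23 + 0} = \sqrt{23}$)
$P = 3$
$a{\left(-72 \right)} P = \sqrt{23} \cdot 3 = 3 \sqrt{23}$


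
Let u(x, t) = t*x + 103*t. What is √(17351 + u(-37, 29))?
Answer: √19265 ≈ 138.80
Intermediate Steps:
u(x, t) = 103*t + t*x
√(17351 + u(-37, 29)) = √(17351 + 29*(103 - 37)) = √(17351 + 29*66) = √(17351 + 1914) = √19265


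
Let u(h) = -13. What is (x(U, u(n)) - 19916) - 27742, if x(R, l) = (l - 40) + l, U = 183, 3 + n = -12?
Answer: -47724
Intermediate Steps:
n = -15 (n = -3 - 12 = -15)
x(R, l) = -40 + 2*l (x(R, l) = (-40 + l) + l = -40 + 2*l)
(x(U, u(n)) - 19916) - 27742 = ((-40 + 2*(-13)) - 19916) - 27742 = ((-40 - 26) - 19916) - 27742 = (-66 - 19916) - 27742 = -19982 - 27742 = -47724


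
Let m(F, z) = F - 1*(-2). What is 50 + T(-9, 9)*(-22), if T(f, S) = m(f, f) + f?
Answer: 402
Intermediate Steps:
m(F, z) = 2 + F (m(F, z) = F + 2 = 2 + F)
T(f, S) = 2 + 2*f (T(f, S) = (2 + f) + f = 2 + 2*f)
50 + T(-9, 9)*(-22) = 50 + (2 + 2*(-9))*(-22) = 50 + (2 - 18)*(-22) = 50 - 16*(-22) = 50 + 352 = 402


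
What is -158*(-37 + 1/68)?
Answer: 198685/34 ≈ 5843.7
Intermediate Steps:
-158*(-37 + 1/68) = -158*(-2515/68) = 198685/34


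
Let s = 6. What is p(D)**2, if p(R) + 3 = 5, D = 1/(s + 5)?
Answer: 4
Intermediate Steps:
D = 1/11 (D = 1/(6 + 5) = 1/11 ≈ 0.090909)
p(R) = 2 (p(R) = -3 + 5 = 2)
p(D)**2 = 2**2 = 4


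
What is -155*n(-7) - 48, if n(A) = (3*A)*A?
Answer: -22833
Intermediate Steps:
n(A) = 3*A²
-155*n(-7) - 48 = -465*(-7)² - 48 = -465*49 - 48 = -155*147 - 48 = -22785 - 48 = -22833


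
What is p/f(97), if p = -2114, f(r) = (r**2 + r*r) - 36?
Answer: -1057/9391 ≈ -0.11255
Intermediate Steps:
f(r) = -36 + 2*r**2 (f(r) = (r**2 + r**2) - 36 = 2*r**2 - 36 = -36 + 2*r**2)
p/f(97) = -2114/(-36 + 2*97**2) = -2114/(-36 + 2*9409) = -2114/(-36 + 18818) = -2114/18782 = -2114*1/18782 = -1057/9391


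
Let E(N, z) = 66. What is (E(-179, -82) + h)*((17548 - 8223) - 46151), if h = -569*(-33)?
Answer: -693912318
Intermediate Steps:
h = 18777
(E(-179, -82) + h)*((17548 - 8223) - 46151) = (66 + 18777)*((17548 - 8223) - 46151) = 18843*(9325 - 46151) = 18843*(-36826) = -693912318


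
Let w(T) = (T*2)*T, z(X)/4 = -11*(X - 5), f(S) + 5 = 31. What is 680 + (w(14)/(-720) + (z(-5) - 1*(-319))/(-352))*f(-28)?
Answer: 439043/720 ≈ 609.78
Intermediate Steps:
f(S) = 26 (f(S) = -5 + 31 = 26)
z(X) = 220 - 44*X (z(X) = 4*(-11*(X - 5)) = 4*(-11*(-5 + X)) = 4*(55 - 11*X) = 220 - 44*X)
w(T) = 2*T² (w(T) = (2*T)*T = 2*T²)
680 + (w(14)/(-720) + (z(-5) - 1*(-319))/(-352))*f(-28) = 680 + ((2*14²)/(-720) + ((220 - 44*(-5)) - 1*(-319))/(-352))*26 = 680 + ((2*196)*(-1/720) + ((220 + 220) + 319)*(-1/352))*26 = 680 + (392*(-1/720) + (440 + 319)*(-1/352))*26 = 680 + (-49/90 + 759*(-1/352))*26 = 680 + (-49/90 - 69/32)*26 = 680 - 3889/1440*26 = 680 - 50557/720 = 439043/720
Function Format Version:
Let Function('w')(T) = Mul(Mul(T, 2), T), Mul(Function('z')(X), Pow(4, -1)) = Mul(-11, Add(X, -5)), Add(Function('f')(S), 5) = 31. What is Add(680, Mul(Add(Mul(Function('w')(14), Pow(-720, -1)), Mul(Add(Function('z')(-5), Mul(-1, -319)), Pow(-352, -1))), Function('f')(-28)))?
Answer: Rational(439043, 720) ≈ 609.78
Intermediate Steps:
Function('f')(S) = 26 (Function('f')(S) = Add(-5, 31) = 26)
Function('z')(X) = Add(220, Mul(-44, X)) (Function('z')(X) = Mul(4, Mul(-11, Add(X, -5))) = Mul(4, Mul(-11, Add(-5, X))) = Mul(4, Add(55, Mul(-11, X))) = Add(220, Mul(-44, X)))
Function('w')(T) = Mul(2, Pow(T, 2)) (Function('w')(T) = Mul(Mul(2, T), T) = Mul(2, Pow(T, 2)))
Add(680, Mul(Add(Mul(Function('w')(14), Pow(-720, -1)), Mul(Add(Function('z')(-5), Mul(-1, -319)), Pow(-352, -1))), Function('f')(-28))) = Add(680, Mul(Add(Mul(Mul(2, Pow(14, 2)), Pow(-720, -1)), Mul(Add(Add(220, Mul(-44, -5)), Mul(-1, -319)), Pow(-352, -1))), 26)) = Add(680, Mul(Add(Mul(Mul(2, 196), Rational(-1, 720)), Mul(Add(Add(220, 220), 319), Rational(-1, 352))), 26)) = Add(680, Mul(Add(Mul(392, Rational(-1, 720)), Mul(Add(440, 319), Rational(-1, 352))), 26)) = Add(680, Mul(Add(Rational(-49, 90), Mul(759, Rational(-1, 352))), 26)) = Add(680, Mul(Add(Rational(-49, 90), Rational(-69, 32)), 26)) = Add(680, Mul(Rational(-3889, 1440), 26)) = Add(680, Rational(-50557, 720)) = Rational(439043, 720)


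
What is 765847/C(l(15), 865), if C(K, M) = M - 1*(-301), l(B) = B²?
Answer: 765847/1166 ≈ 656.82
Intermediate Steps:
C(K, M) = 301 + M (C(K, M) = M + 301 = 301 + M)
765847/C(l(15), 865) = 765847/(301 + 865) = 765847/1166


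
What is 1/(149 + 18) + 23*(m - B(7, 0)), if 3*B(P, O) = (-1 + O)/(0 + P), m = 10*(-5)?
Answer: -4029188/3507 ≈ -1148.9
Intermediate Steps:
m = -50
B(P, O) = (-1 + O)/(3*P) (B(P, O) = ((-1 + O)/(0 + P))/3 = ((-1 + O)/P)/3 = (-1 + O)/(3*P))
1/(149 + 18) + 23*(m - B(7, 0)) = 1/(149 + 18) + 23*(-50 - (-1 + 0)/(3*7)) = 1/167 + 23*(-50 - (-1)/(3*7)) = 1/167 + 23*(-50 - 1*(-1/21)) = 1/167 + 23*(-50 + 1/21) = 1/167 + 23*(-1049/21) = 1/167 - 24127/21 = -4029188/3507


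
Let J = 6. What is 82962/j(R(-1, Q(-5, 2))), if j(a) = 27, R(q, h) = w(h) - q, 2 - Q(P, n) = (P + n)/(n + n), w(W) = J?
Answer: 9218/3 ≈ 3072.7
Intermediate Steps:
w(W) = 6
Q(P, n) = 2 - (P + n)/(2*n) (Q(P, n) = 2 - (P + n)/(n + n) = 2 - (P + n)/(2*n))
R(q, h) = 6 - q
82962/j(R(-1, Q(-5, 2))) = 82962/27 = 82962*(1/27) = 9218/3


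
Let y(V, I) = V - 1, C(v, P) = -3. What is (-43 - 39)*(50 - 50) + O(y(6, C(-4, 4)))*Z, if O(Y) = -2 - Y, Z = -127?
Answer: 889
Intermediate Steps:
y(V, I) = -1 + V
(-43 - 39)*(50 - 50) + O(y(6, C(-4, 4)))*Z = (-43 - 39)*(50 - 50) + (-2 - (-1 + 6))*(-127) = -82*0 + (-2 - 1*5)*(-127) = 0 + (-2 - 5)*(-127) = 0 - 7*(-127) = 0 + 889 = 889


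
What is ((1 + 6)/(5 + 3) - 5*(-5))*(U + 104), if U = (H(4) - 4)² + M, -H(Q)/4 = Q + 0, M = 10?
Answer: 53199/4 ≈ 13300.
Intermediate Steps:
H(Q) = -4*Q (H(Q) = -4*(Q + 0) = -4*Q)
U = 410 (U = (-4*4 - 4)² + 10 = (-16 - 4)² + 10 = (-20)² + 10 = 400 + 10 = 410)
((1 + 6)/(5 + 3) - 5*(-5))*(U + 104) = ((1 + 6)/(5 + 3) - 5*(-5))*(410 + 104) = (7/8 + 25)*514 = (207/8)*514 = 53199/4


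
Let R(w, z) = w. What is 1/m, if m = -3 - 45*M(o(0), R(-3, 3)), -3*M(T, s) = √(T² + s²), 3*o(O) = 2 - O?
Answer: 3/2116 + 5*√85/2116 ≈ 0.023203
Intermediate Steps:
o(O) = ⅔ - O/3 (o(O) = (2 - O)/3 = ⅔ - O/3)
M(T, s) = -√(T² + s²)/3
m = -3 + 5*√85 (m = -3 - (-15)*√((⅔ - ⅓*0)² + (-3)²) = -3 - (-15)*√((⅔ + 0)² + 9) = -3 - (-15)*√((⅔)² + 9) = -3 - (-15)*√(4/9 + 9) = -3 - (-15)*√(85/9) = -3 - (-15)*√85/3 = -3 - (-5)*√85 = -3 + 5*√85 ≈ 43.098)
1/m = 1/(-3 + 5*√85)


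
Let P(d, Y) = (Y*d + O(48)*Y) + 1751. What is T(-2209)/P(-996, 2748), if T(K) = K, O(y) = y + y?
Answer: 2209/2471449 ≈ 0.00089381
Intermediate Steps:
O(y) = 2*y
P(d, Y) = 1751 + 96*Y + Y*d (P(d, Y) = (Y*d + (2*48)*Y) + 1751 = (Y*d + 96*Y) + 1751 = (96*Y + Y*d) + 1751 = 1751 + 96*Y + Y*d)
T(-2209)/P(-996, 2748) = -2209/(1751 + 96*2748 + 2748*(-996)) = -2209/(1751 + 263808 - 2737008) = -2209/(-2471449) = -2209*(-1/2471449) = 2209/2471449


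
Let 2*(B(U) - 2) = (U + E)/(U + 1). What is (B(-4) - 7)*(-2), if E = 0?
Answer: 26/3 ≈ 8.6667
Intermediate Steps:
B(U) = 2 + U/(2*(1 + U)) (B(U) = 2 + ((U + 0)/(U + 1))/2 = 2 + (U/(1 + U))/2 = 2 + U/(2*(1 + U)))
(B(-4) - 7)*(-2) = ((4 + 5*(-4))/(2*(1 - 4)) - 7)*(-2) = ((1/2)*(4 - 20)/(-3) - 7)*(-2) = ((1/2)*(-1/3)*(-16) - 7)*(-2) = (8/3 - 7)*(-2) = -13/3*(-2) = 26/3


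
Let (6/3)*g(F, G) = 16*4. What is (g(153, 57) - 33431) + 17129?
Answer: -16270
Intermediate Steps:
g(F, G) = 32 (g(F, G) = (16*4)/2 = (1/2)*64 = 32)
(g(153, 57) - 33431) + 17129 = (32 - 33431) + 17129 = -33399 + 17129 = -16270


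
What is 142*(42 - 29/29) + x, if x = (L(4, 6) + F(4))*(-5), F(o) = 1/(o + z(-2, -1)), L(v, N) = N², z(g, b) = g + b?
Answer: 5637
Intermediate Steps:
z(g, b) = b + g
F(o) = 1/(-3 + o) (F(o) = 1/(o + (-1 - 2)) = 1/(o - 3) = 1/(-3 + o))
x = -185 (x = (6² + 1/(-3 + 4))*(-5) = (36 + 1/1)*(-5) = (36 + 1)*(-5) = 37*(-5) = -185)
142*(42 - 29/29) + x = 142*(42 - 29/29) - 185 = 142*(42 - 1*1) - 185 = 142*(42 - 1) - 185 = 142*41 - 185 = 5822 - 185 = 5637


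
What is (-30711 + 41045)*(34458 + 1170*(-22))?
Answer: 90091812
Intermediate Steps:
(-30711 + 41045)*(34458 + 1170*(-22)) = 10334*(34458 - 25740) = 10334*8718 = 90091812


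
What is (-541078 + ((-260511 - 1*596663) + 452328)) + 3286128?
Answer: 2340204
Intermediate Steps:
(-541078 + ((-260511 - 1*596663) + 452328)) + 3286128 = (-541078 + ((-260511 - 596663) + 452328)) + 3286128 = (-541078 + (-857174 + 452328)) + 3286128 = (-541078 - 404846) + 3286128 = -945924 + 3286128 = 2340204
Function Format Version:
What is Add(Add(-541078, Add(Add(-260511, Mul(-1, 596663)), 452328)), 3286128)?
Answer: 2340204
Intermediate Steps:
Add(Add(-541078, Add(Add(-260511, Mul(-1, 596663)), 452328)), 3286128) = Add(Add(-541078, Add(Add(-260511, -596663), 452328)), 3286128) = Add(Add(-541078, Add(-857174, 452328)), 3286128) = Add(Add(-541078, -404846), 3286128) = Add(-945924, 3286128) = 2340204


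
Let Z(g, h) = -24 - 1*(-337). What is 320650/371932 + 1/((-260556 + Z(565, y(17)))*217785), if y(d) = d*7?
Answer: 826067592062219/958181729790030 ≈ 0.86212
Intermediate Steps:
y(d) = 7*d
Z(g, h) = 313 (Z(g, h) = -24 + 337 = 313)
320650/371932 + 1/((-260556 + Z(565, y(17)))*217785) = 320650/371932 + 1/((-260556 + 313)*217785) = 320650*(1/371932) + (1/217785)/(-260243) = 14575/16906 - 1/260243*1/217785 = 14575/16906 - 1/56677021755 = 826067592062219/958181729790030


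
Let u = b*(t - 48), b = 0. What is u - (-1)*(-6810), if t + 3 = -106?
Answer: -6810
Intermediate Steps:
t = -109 (t = -3 - 106 = -109)
u = 0 (u = 0*(-109 - 48) = 0*(-157) = 0)
u - (-1)*(-6810) = 0 - (-1)*(-6810) = 0 - 1*6810 = 0 - 6810 = -6810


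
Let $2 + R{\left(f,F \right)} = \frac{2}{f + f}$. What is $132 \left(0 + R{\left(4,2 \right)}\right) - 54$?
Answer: $-285$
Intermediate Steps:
$R{\left(f,F \right)} = -2 + \frac{1}{f}$ ($R{\left(f,F \right)} = -2 + \frac{2}{f + f} = -2 + \frac{2}{2 f} = -2 + 2 \frac{1}{2 f} = -2 + \frac{1}{f}$)
$132 \left(0 + R{\left(4,2 \right)}\right) - 54 = 132 \left(0 - \left(2 - \frac{1}{4}\right)\right) - 54 = 132 \left(0 + \left(-2 + \frac{1}{4}\right)\right) - 54 = 132 \left(0 - \frac{7}{4}\right) - 54 = 132 \left(- \frac{7}{4}\right) - 54 = -231 - 54 = -285$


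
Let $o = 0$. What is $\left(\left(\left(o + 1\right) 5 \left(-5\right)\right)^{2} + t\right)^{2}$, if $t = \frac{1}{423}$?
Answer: $\frac{69894669376}{178929} \approx 3.9063 \cdot 10^{5}$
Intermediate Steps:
$t = \frac{1}{423} \approx 0.0023641$
$\left(\left(\left(o + 1\right) 5 \left(-5\right)\right)^{2} + t\right)^{2} = \left(\left(\left(0 + 1\right) 5 \left(-5\right)\right)^{2} + \frac{1}{423}\right)^{2} = \left(\left(1 \left(-25\right)\right)^{2} + \frac{1}{423}\right)^{2} = \left(\left(-25\right)^{2} + \frac{1}{423}\right)^{2} = \left(625 + \frac{1}{423}\right)^{2} = \left(\frac{264376}{423}\right)^{2} = \frac{69894669376}{178929}$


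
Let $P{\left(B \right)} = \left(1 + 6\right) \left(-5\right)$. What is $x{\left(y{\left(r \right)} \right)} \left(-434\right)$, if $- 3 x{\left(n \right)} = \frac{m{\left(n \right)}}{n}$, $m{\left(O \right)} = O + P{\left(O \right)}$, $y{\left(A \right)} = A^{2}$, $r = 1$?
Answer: $- \frac{14756}{3} \approx -4918.7$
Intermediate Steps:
$P{\left(B \right)} = -35$ ($P{\left(B \right)} = 7 \left(-5\right) = -35$)
$m{\left(O \right)} = -35 + O$ ($m{\left(O \right)} = O - 35 = -35 + O$)
$x{\left(n \right)} = - \frac{-35 + n}{3 n}$ ($x{\left(n \right)} = - \frac{\left(-35 + n\right) \frac{1}{n}}{3} = - \frac{\frac{1}{n} \left(-35 + n\right)}{3} = - \frac{-35 + n}{3 n}$)
$x{\left(y{\left(r \right)} \right)} \left(-434\right) = \frac{35 - 1^{2}}{3 \cdot 1^{2}} \left(-434\right) = \frac{35 - 1}{3 \cdot 1} \left(-434\right) = \frac{1}{3} \cdot 1 \left(35 - 1\right) \left(-434\right) = \frac{1}{3} \cdot 1 \cdot 34 \left(-434\right) = \frac{34}{3} \left(-434\right) = - \frac{14756}{3}$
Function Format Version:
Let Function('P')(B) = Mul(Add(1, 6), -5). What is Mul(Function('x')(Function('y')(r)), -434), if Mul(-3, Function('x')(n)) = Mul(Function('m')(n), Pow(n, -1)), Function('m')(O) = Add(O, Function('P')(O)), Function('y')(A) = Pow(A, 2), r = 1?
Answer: Rational(-14756, 3) ≈ -4918.7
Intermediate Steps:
Function('P')(B) = -35 (Function('P')(B) = Mul(7, -5) = -35)
Function('m')(O) = Add(-35, O) (Function('m')(O) = Add(O, -35) = Add(-35, O))
Function('x')(n) = Mul(Rational(-1, 3), Pow(n, -1), Add(-35, n)) (Function('x')(n) = Mul(Rational(-1, 3), Mul(Add(-35, n), Pow(n, -1))) = Mul(Rational(-1, 3), Mul(Pow(n, -1), Add(-35, n))) = Mul(Rational(-1, 3), Pow(n, -1), Add(-35, n)))
Mul(Function('x')(Function('y')(r)), -434) = Mul(Mul(Rational(1, 3), Pow(Pow(1, 2), -1), Add(35, Mul(-1, Pow(1, 2)))), -434) = Mul(Mul(Rational(1, 3), Pow(1, -1), Add(35, Mul(-1, 1))), -434) = Mul(Mul(Rational(1, 3), 1, Add(35, -1)), -434) = Mul(Mul(Rational(1, 3), 1, 34), -434) = Mul(Rational(34, 3), -434) = Rational(-14756, 3)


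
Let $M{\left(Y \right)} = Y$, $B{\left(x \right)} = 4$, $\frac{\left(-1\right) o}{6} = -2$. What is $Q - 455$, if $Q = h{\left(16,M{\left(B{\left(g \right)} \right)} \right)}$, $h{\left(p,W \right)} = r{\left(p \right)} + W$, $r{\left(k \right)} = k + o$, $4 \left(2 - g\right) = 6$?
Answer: $-423$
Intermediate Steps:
$o = 12$ ($o = \left(-6\right) \left(-2\right) = 12$)
$g = \frac{1}{2}$ ($g = 2 - \frac{3}{2} = \frac{1}{2} \approx 0.5$)
$r{\left(k \right)} = 12 + k$ ($r{\left(k \right)} = k + 12 = 12 + k$)
$h{\left(p,W \right)} = 12 + W + p$ ($h{\left(p,W \right)} = \left(12 + p\right) + W = 12 + W + p$)
$Q = 32$ ($Q = 12 + 4 + 16 = 32$)
$Q - 455 = 32 - 455 = -423$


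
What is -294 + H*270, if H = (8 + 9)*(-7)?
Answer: -32424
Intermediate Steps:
H = -119 (H = 17*(-7) = -119)
-294 + H*270 = -294 - 119*270 = -294 - 32130 = -32424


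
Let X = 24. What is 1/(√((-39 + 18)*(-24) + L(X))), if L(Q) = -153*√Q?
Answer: -I*√2/(6*√(-28 + 17*√6)) ≈ -0.063817*I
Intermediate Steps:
1/(√((-39 + 18)*(-24) + L(X))) = 1/(√((-39 + 18)*(-24) - 306*√6)) = 1/(√(-21*(-24) - 306*√6)) = 1/(√(504 - 306*√6)) = (504 - 306*√6)^(-½)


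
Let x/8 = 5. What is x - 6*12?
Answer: -32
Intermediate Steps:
x = 40 (x = 8*5 = 40)
x - 6*12 = 40 - 6*12 = 40 - 72 = -32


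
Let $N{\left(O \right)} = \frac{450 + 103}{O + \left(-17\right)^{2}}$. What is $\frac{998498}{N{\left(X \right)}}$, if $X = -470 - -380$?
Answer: $\frac{198701102}{553} \approx 3.5932 \cdot 10^{5}$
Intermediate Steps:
$X = -90$ ($X = -470 + 380 = -90$)
$N{\left(O \right)} = \frac{553}{289 + O}$ ($N{\left(O \right)} = \frac{553}{O + 289} = \frac{553}{289 + O}$)
$\frac{998498}{N{\left(X \right)}} = \frac{998498}{553 \frac{1}{289 - 90}} = \frac{998498}{553 \cdot \frac{1}{199}} = \frac{998498}{\frac{553}{199}} = 998498 \cdot \frac{199}{553} = \frac{198701102}{553}$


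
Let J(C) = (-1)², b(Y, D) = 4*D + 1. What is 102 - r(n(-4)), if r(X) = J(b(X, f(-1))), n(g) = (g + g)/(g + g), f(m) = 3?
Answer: 101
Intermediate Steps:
b(Y, D) = 1 + 4*D
n(g) = 1 (n(g) = (2*g)/((2*g)) = (2*g)*(1/(2*g)) = 1)
J(C) = 1
r(X) = 1
102 - r(n(-4)) = 102 - 1*1 = 102 - 1 = 101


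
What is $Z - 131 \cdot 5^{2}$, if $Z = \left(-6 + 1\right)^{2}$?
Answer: $-3250$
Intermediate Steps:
$Z = 25$ ($Z = \left(-5\right)^{2} = 25$)
$Z - 131 \cdot 5^{2} = 25 - 131 \cdot 5^{2} = 25 - 3275 = -3250$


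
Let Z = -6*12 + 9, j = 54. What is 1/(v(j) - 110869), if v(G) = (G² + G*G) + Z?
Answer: -1/105100 ≈ -9.5147e-6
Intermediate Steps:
Z = -63 (Z = -72 + 9 = -63)
v(G) = -63 + 2*G² (v(G) = (G² + G*G) - 63 = (G² + G²) - 63 = 2*G² - 63 = -63 + 2*G²)
1/(v(j) - 110869) = 1/((-63 + 2*54²) - 110869) = 1/((-63 + 2*2916) - 110869) = 1/((-63 + 5832) - 110869) = 1/(5769 - 110869) = 1/(-105100) = -1/105100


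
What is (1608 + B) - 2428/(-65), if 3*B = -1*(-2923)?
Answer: 510839/195 ≈ 2619.7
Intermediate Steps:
B = 2923/3 (B = (-1*(-2923))/3 = (⅓)*2923 = 2923/3 ≈ 974.33)
(1608 + B) - 2428/(-65) = (1608 + 2923/3) - 2428/(-65) = 7747/3 - 2428*(-1/65) = 7747/3 + 2428/65 = 510839/195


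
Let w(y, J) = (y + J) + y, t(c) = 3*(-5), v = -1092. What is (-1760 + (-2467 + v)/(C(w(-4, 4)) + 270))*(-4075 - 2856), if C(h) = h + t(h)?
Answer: 3086505989/251 ≈ 1.2297e+7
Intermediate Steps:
t(c) = -15
w(y, J) = J + 2*y (w(y, J) = (J + y) + y = J + 2*y)
C(h) = -15 + h (C(h) = h - 15 = -15 + h)
(-1760 + (-2467 + v)/(C(w(-4, 4)) + 270))*(-4075 - 2856) = (-1760 + (-2467 - 1092)/((-15 + (4 + 2*(-4))) + 270))*(-4075 - 2856) = (-1760 - 3559/((-15 + (4 - 8)) + 270))*(-6931) = (-1760 - 3559/((-15 - 4) + 270))*(-6931) = (-1760 - 3559/(-19 + 270))*(-6931) = (-1760 - 3559/251)*(-6931) = -445319/251*(-6931) = 3086505989/251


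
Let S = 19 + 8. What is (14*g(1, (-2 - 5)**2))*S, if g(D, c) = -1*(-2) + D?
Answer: 1134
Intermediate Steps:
S = 27
g(D, c) = 2 + D
(14*g(1, (-2 - 5)**2))*S = (14*(2 + 1))*27 = (14*3)*27 = 42*27 = 1134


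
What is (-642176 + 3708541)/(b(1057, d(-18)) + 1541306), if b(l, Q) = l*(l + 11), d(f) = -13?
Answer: 3066365/2670182 ≈ 1.1484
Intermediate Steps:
b(l, Q) = l*(11 + l)
(-642176 + 3708541)/(b(1057, d(-18)) + 1541306) = (-642176 + 3708541)/(1057*(11 + 1057) + 1541306) = 3066365/(1057*1068 + 1541306) = 3066365/(1128876 + 1541306) = 3066365/2670182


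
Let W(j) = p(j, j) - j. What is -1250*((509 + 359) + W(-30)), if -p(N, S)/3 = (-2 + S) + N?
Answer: -1355000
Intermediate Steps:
p(N, S) = 6 - 3*N - 3*S (p(N, S) = -3*((-2 + S) + N) = -3*(-2 + N + S) = 6 - 3*N - 3*S)
W(j) = 6 - 7*j (W(j) = (6 - 3*j - 3*j) - j = (6 - 6*j) - j = 6 - 7*j)
-1250*((509 + 359) + W(-30)) = -1250*((509 + 359) + (6 - 7*(-30))) = -1250*(868 + (6 + 210)) = -1250*(868 + 216) = -1250*1084 = -1355000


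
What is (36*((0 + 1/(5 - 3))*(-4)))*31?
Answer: -2232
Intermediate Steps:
(36*((0 + 1/(5 - 3))*(-4)))*31 = (36*((0 + 1/2)*(-4)))*31 = (36*((0 + ½)*(-4)))*31 = (36*((½)*(-4)))*31 = (36*(-2))*31 = -72*31 = -2232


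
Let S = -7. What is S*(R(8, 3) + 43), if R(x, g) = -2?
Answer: -287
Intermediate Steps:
S*(R(8, 3) + 43) = -7*(-2 + 43) = -7*41 = -287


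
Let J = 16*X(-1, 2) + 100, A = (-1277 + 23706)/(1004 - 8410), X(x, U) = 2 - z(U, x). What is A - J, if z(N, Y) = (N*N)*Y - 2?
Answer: -1710997/7406 ≈ -231.03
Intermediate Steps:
z(N, Y) = -2 + Y*N² (z(N, Y) = N²*Y - 2 = Y*N² - 2 = -2 + Y*N²)
X(x, U) = 4 - x*U² (X(x, U) = 2 - (-2 + x*U²) = 2 + (2 - x*U²) = 4 - x*U²)
A = -22429/7406 (A = 22429/(-7406) = 22429*(-1/7406) = -22429/7406 ≈ -3.0285)
J = 228 (J = 16*(4 - 1*(-1)*2²) + 100 = 16*(4 - 1*(-1)*4) + 100 = 16*(4 + 4) + 100 = 16*8 + 100 = 128 + 100 = 228)
A - J = -22429/7406 - 1*228 = -22429/7406 - 228 = -1710997/7406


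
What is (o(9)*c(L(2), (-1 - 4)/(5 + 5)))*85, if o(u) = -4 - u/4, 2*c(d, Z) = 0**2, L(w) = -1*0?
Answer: 0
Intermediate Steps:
L(w) = 0
c(d, Z) = 0 (c(d, Z) = (1/2)*0**2 = (1/2)*0 = 0)
o(u) = -4 - u/4
(o(9)*c(L(2), (-1 - 4)/(5 + 5)))*85 = ((-4 - 1/4*9)*0)*85 = ((-4 - 9/4)*0)*85 = -25/4*0*85 = 0*85 = 0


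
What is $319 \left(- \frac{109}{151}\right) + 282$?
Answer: $\frac{7811}{151} \approx 51.728$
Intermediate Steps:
$319 \left(- \frac{109}{151}\right) + 282 = - \frac{34771}{151} + 282 = \frac{7811}{151}$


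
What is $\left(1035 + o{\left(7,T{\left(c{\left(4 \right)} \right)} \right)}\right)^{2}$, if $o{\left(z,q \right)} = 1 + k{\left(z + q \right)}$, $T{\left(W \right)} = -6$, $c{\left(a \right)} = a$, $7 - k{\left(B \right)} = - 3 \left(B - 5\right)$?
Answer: $1062961$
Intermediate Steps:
$k{\left(B \right)} = -8 + 3 B$ ($k{\left(B \right)} = 7 - - 3 \left(B - 5\right) = 7 - - 3 \left(-5 + B\right) = 7 - \left(15 - 3 B\right) = 7 + \left(-15 + 3 B\right) = -8 + 3 B$)
$o{\left(z,q \right)} = -7 + 3 q + 3 z$ ($o{\left(z,q \right)} = 1 + \left(-8 + 3 \left(z + q\right)\right) = 1 + \left(-8 + 3 \left(q + z\right)\right) = 1 - \left(8 - 3 q - 3 z\right) = 1 + \left(-8 + 3 q + 3 z\right) = -7 + 3 q + 3 z$)
$\left(1035 + o{\left(7,T{\left(c{\left(4 \right)} \right)} \right)}\right)^{2} = \left(1035 + \left(-7 + 3 \left(-6\right) + 3 \cdot 7\right)\right)^{2} = \left(1035 - 4\right)^{2} = 1031^{2} = 1062961$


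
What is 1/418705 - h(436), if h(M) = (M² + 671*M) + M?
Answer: -202271361039/418705 ≈ -4.8309e+5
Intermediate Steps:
h(M) = M² + 672*M
1/418705 - h(436) = 1/418705 - 436*(672 + 436) = 1/418705 - 436*1108 = 1/418705 - 1*483088 = 1/418705 - 483088 = -202271361039/418705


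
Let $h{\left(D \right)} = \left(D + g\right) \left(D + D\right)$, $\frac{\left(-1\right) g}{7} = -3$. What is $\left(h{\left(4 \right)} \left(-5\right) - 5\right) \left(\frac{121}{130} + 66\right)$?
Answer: $- \frac{1748901}{26} \approx -67265.0$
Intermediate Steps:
$g = 21$ ($g = \left(-7\right) \left(-3\right) = 21$)
$h{\left(D \right)} = 2 D \left(21 + D\right)$ ($h{\left(D \right)} = \left(D + 21\right) \left(D + D\right) = \left(21 + D\right) 2 D = 2 D \left(21 + D\right)$)
$\left(h{\left(4 \right)} \left(-5\right) - 5\right) \left(\frac{121}{130} + 66\right) = \left(2 \cdot 4 \left(21 + 4\right) \left(-5\right) - 5\right) \left(\frac{121}{130} + 66\right) = \left(2 \cdot 4 \cdot 25 \left(-5\right) - 5\right) \left(121 \cdot \frac{1}{130} + 66\right) = \left(200 \left(-5\right) - 5\right) \left(\frac{121}{130} + 66\right) = \left(-1000 - 5\right) \frac{8701}{130} = \left(-1005\right) \frac{8701}{130} = - \frac{1748901}{26}$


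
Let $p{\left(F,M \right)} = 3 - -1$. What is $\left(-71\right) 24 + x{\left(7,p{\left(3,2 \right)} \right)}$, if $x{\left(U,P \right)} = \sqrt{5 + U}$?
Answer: $-1704 + 2 \sqrt{3} \approx -1700.5$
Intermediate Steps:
$p{\left(F,M \right)} = 4$ ($p{\left(F,M \right)} = 3 + 1 = 4$)
$\left(-71\right) 24 + x{\left(7,p{\left(3,2 \right)} \right)} = \left(-71\right) 24 + \sqrt{5 + 7} = -1704 + \sqrt{12} = -1704 + 2 \sqrt{3}$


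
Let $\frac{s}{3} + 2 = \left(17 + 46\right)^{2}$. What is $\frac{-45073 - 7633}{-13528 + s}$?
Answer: $\frac{52706}{1627} \approx 32.395$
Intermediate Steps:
$s = 11901$ ($s = -6 + 3 \left(17 + 46\right)^{2} = -6 + 3 \cdot 63^{2} = -6 + 3 \cdot 3969 = -6 + 11907 = 11901$)
$\frac{-45073 - 7633}{-13528 + s} = \frac{-45073 - 7633}{-13528 + 11901} = - \frac{52706}{-1627} = \left(-52706\right) \left(- \frac{1}{1627}\right) = \frac{52706}{1627}$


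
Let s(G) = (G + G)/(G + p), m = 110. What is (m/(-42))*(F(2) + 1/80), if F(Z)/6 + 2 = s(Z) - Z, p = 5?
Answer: 126643/2352 ≈ 53.845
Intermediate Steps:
s(G) = 2*G/(5 + G) (s(G) = (G + G)/(G + 5) = (2*G)/(5 + G) = 2*G/(5 + G))
F(Z) = -12 - 6*Z + 12*Z/(5 + Z) (F(Z) = -12 + 6*(2*Z/(5 + Z) - Z) = -12 + 6*(-Z + 2*Z/(5 + Z)) = -12 + (-6*Z + 12*Z/(5 + Z)) = -12 - 6*Z + 12*Z/(5 + Z))
(m/(-42))*(F(2) + 1/80) = (110/(-42))*(6*(-10 - 1*2² - 5*2)/(5 + 2) + 1/80) = (110*(-1/42))*(6*(-10 - 1*4 - 10)/7 + 1/80) = -55*(6*(⅐)*(-10 - 4 - 10) + 1/80)/21 = -55*(6*(⅐)*(-24) + 1/80)/21 = -55*(-144/7 + 1/80)/21 = -55/21*(-11513/560) = 126643/2352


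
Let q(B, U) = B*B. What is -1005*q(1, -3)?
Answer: -1005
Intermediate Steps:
q(B, U) = B²
-1005*q(1, -3) = -1005*1² = -1005*1 = -1005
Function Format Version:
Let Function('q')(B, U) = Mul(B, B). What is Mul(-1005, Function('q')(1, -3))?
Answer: -1005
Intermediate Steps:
Function('q')(B, U) = Pow(B, 2)
Mul(-1005, Function('q')(1, -3)) = Mul(-1005, Pow(1, 2)) = Mul(-1005, 1) = -1005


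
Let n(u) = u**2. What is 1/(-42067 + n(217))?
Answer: 1/5022 ≈ 0.00019912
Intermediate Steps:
1/(-42067 + n(217)) = 1/(-42067 + 217**2) = 1/(-42067 + 47089) = 1/5022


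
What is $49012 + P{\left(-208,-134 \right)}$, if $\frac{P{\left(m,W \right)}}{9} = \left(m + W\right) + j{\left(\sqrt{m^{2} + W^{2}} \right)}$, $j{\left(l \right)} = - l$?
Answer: $45934 - 18 \sqrt{15305} \approx 43707.0$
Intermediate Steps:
$P{\left(m,W \right)} = - 9 \sqrt{W^{2} + m^{2}} + 9 W + 9 m$ ($P{\left(m,W \right)} = 9 \left(\left(m + W\right) - \sqrt{m^{2} + W^{2}}\right) = 9 \left(\left(W + m\right) - \sqrt{W^{2} + m^{2}}\right) = 9 \left(W + m - \sqrt{W^{2} + m^{2}}\right) = - 9 \sqrt{W^{2} + m^{2}} + 9 W + 9 m$)
$49012 + P{\left(-208,-134 \right)} = 49012 + \left(- 9 \sqrt{\left(-134\right)^{2} + \left(-208\right)^{2}} + 9 \left(-134\right) + 9 \left(-208\right)\right) = 49012 - \left(3078 + 9 \sqrt{17956 + 43264}\right) = 49012 - \left(3078 + 18 \sqrt{15305}\right) = 45934 - 18 \sqrt{15305}$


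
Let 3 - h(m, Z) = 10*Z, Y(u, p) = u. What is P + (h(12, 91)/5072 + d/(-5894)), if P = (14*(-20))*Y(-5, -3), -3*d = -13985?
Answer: 62734688053/44841552 ≈ 1399.0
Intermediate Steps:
h(m, Z) = 3 - 10*Z
d = 13985/3 (d = -⅓*(-13985) = 13985/3 ≈ 4661.7)
P = 1400 (P = (14*(-20))*(-5) = -280*(-5) = 1400)
P + (h(12, 91)/5072 + d/(-5894)) = 1400 + ((3 - 10*91)/5072 + (13985/3)/(-5894)) = 1400 + ((3 - 910)*(1/5072) + (13985/3)*(-1/5894)) = 1400 + (-907*1/5072 - 13985/17682) = 1400 + (-907/5072 - 13985/17682) = 1400 - 43484747/44841552 = 62734688053/44841552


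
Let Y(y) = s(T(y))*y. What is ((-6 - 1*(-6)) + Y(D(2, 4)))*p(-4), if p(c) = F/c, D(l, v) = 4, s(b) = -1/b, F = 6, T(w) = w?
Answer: 3/2 ≈ 1.5000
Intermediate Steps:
p(c) = 6/c
Y(y) = -1 (Y(y) = (-1/y)*y = -1)
((-6 - 1*(-6)) + Y(D(2, 4)))*p(-4) = ((-6 - 1*(-6)) - 1)*(6/(-4)) = ((-6 + 6) - 1)*(6*(-¼)) = (0 - 1)*(-3/2) = -1*(-3/2) = 3/2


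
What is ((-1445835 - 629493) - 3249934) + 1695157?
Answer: -3630105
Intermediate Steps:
((-1445835 - 629493) - 3249934) + 1695157 = (-2075328 - 3249934) + 1695157 = -5325262 + 1695157 = -3630105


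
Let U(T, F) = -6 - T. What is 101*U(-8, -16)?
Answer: 202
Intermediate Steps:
101*U(-8, -16) = 101*(-6 - 1*(-8)) = 101*(-6 + 8) = 101*2 = 202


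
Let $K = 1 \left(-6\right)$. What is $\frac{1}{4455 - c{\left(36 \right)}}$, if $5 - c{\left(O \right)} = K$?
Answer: $\frac{1}{4444} \approx 0.00022502$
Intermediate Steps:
$K = -6$
$c{\left(O \right)} = 11$ ($c{\left(O \right)} = 5 - -6 = 5 + 6 = 11$)
$\frac{1}{4455 - c{\left(36 \right)}} = \frac{1}{4455 - 11} = \frac{1}{4444}$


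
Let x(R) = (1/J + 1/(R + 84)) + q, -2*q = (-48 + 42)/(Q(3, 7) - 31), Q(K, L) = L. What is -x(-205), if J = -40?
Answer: 383/2420 ≈ 0.15826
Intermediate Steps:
q = -1/8 (q = -(-48 + 42)/(2*(7 - 31)) = -(-3)/(-24) = -(-3)*(-1)/24 = -1/2*1/4 = -1/8 ≈ -0.12500)
x(R) = -3/20 + 1/(84 + R) (x(R) = (1/(-40) + 1/(R + 84)) - 1/8 = (-1/40 + 1/(84 + R)) - 1/8 = -3/20 + 1/(84 + R))
-x(-205) = -(-232 - 3*(-205))/(20*(84 - 205)) = -(-232 + 615)/(20*(-121)) = -(-1)*383/(20*121) = -1*(-383/2420) = 383/2420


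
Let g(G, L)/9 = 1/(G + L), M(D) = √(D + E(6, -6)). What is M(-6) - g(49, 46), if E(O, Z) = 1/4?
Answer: -9/95 + I*√23/2 ≈ -0.094737 + 2.3979*I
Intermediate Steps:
E(O, Z) = ¼
M(D) = √(¼ + D) (M(D) = √(D + ¼) = √(¼ + D))
g(G, L) = 9/(G + L)
M(-6) - g(49, 46) = √(1 + 4*(-6))/2 - 9/(49 + 46) = √(1 - 24)/2 - 9/95 = √(-23)/2 - 9/95 = (I*√23)/2 - 1*9/95 = I*√23/2 - 9/95 = -9/95 + I*√23/2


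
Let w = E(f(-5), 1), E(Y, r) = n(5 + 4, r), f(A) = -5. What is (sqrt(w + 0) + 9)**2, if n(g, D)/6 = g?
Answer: 135 + 54*sqrt(6) ≈ 267.27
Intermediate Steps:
n(g, D) = 6*g
E(Y, r) = 54 (E(Y, r) = 6*(5 + 4) = 6*9 = 54)
w = 54
(sqrt(w + 0) + 9)**2 = (sqrt(54 + 0) + 9)**2 = (sqrt(54) + 9)**2 = (3*sqrt(6) + 9)**2 = (9 + 3*sqrt(6))**2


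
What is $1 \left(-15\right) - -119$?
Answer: $104$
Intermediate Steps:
$1 \left(-15\right) - -119 = -15 + 119 = 104$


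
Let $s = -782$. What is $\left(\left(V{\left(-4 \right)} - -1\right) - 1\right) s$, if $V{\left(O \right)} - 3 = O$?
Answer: $782$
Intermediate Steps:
$V{\left(O \right)} = 3 + O$
$\left(\left(V{\left(-4 \right)} - -1\right) - 1\right) s = \left(\left(\left(3 - 4\right) - -1\right) - 1\right) \left(-782\right) = \left(\left(-1 + \left(-2 + 3\right)\right) - 1\right) \left(-782\right) = \left(\left(-1 + 1\right) - 1\right) \left(-782\right) = \left(0 - 1\right) \left(-782\right) = \left(-1\right) \left(-782\right) = 782$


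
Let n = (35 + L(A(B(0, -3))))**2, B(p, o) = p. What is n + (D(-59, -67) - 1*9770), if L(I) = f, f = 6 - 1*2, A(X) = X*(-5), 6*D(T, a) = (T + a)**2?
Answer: -5603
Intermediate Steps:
D(T, a) = (T + a)**2/6
A(X) = -5*X
f = 4 (f = 6 - 2 = 4)
L(I) = 4
n = 1521 (n = (35 + 4)**2 = 39**2 = 1521)
n + (D(-59, -67) - 1*9770) = 1521 + ((-59 - 67)**2/6 - 1*9770) = 1521 + ((1/6)*(-126)**2 - 9770) = 1521 + ((1/6)*15876 - 9770) = 1521 + (2646 - 9770) = 1521 - 7124 = -5603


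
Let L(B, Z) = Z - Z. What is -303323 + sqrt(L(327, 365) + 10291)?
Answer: -303323 + sqrt(10291) ≈ -3.0322e+5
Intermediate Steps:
L(B, Z) = 0
-303323 + sqrt(L(327, 365) + 10291) = -303323 + sqrt(0 + 10291) = -303323 + sqrt(10291)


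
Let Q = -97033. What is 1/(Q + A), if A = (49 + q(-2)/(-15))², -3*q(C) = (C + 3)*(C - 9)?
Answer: -2025/191678189 ≈ -1.0565e-5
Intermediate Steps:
q(C) = -(-9 + C)*(3 + C)/3 (q(C) = -(C + 3)*(C - 9)/3 = -(3 + C)*(-9 + C)/3 = -(-9 + C)*(3 + C)/3)
A = 4813636/2025 (A = (49 + (9 + 2*(-2) - ⅓*(-2)²)/(-15))² = (49 + (9 - 4 - ⅓*4)*(-1/15))² = (49 + (9 - 4 - 4/3)*(-1/15))² = (49 + (11/3)*(-1/15))² = (49 - 11/45)² = (2194/45)² = 4813636/2025 ≈ 2377.1)
1/(Q + A) = 1/(-97033 + 4813636/2025) = 1/(-191678189/2025) = -2025/191678189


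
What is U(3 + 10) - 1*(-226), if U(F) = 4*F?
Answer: 278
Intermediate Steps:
U(3 + 10) - 1*(-226) = 4*(3 + 10) - 1*(-226) = 4*13 + 226 = 52 + 226 = 278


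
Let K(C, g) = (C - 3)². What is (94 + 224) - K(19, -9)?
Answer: 62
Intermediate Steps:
K(C, g) = (-3 + C)²
(94 + 224) - K(19, -9) = (94 + 224) - (-3 + 19)² = 318 - 1*16² = 318 - 1*256 = 318 - 256 = 62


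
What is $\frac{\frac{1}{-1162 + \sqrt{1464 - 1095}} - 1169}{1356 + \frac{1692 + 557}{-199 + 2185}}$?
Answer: $- \frac{3133918003482}{3638270841875} - \frac{5958 \sqrt{41}}{3638270841875} \approx -0.86138$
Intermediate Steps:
$\frac{\frac{1}{-1162 + \sqrt{1464 - 1095}} - 1169}{1356 + \frac{1692 + 557}{-199 + 2185}} = \frac{\frac{1}{-1162 + \sqrt{369}} - 1169}{1356 + \frac{2249}{1986}} = \frac{\frac{1}{-1162 + 3 \sqrt{41}} - 1169}{1356 + 2249 \cdot \frac{1}{1986}} = \frac{-1169 + \frac{1}{-1162 + 3 \sqrt{41}}}{1356 + \frac{2249}{1986}} = \frac{-1169 + \frac{1}{-1162 + 3 \sqrt{41}}}{\frac{2695265}{1986}} = \left(-1169 + \frac{1}{-1162 + 3 \sqrt{41}}\right) \frac{1986}{2695265} = - \frac{2321634}{2695265} + \frac{1986}{2695265 \left(-1162 + 3 \sqrt{41}\right)}$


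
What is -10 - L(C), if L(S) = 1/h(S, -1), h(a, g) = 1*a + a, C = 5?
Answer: -101/10 ≈ -10.100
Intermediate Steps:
h(a, g) = 2*a (h(a, g) = a + a = 2*a)
L(S) = 1/(2*S)
-10 - L(C) = -10 - 1/(2*5) = -10 - 1*⅒ = -10 - ⅒ = -101/10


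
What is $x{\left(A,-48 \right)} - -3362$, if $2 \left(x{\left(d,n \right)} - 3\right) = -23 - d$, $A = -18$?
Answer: $\frac{6725}{2} \approx 3362.5$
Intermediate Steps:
$x{\left(d,n \right)} = - \frac{17}{2} - \frac{d}{2}$ ($x{\left(d,n \right)} = 3 + \frac{-23 - d}{2} = 3 - \left(\frac{23}{2} + \frac{d}{2}\right) = - \frac{17}{2} - \frac{d}{2}$)
$x{\left(A,-48 \right)} - -3362 = \left(- \frac{17}{2} - -9\right) - -3362 = \left(- \frac{17}{2} + 9\right) + 3362 = \frac{1}{2} + 3362 = \frac{6725}{2}$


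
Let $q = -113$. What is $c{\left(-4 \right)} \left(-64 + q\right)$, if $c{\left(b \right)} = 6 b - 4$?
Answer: $4956$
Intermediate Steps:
$c{\left(b \right)} = -4 + 6 b$
$c{\left(-4 \right)} \left(-64 + q\right) = \left(-4 + 6 \left(-4\right)\right) \left(-64 - 113\right) = \left(-4 - 24\right) \left(-177\right) = \left(-28\right) \left(-177\right) = 4956$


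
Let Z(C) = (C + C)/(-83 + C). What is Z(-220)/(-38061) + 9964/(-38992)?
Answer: -28731704273/112418644284 ≈ -0.25558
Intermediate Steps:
Z(C) = 2*C/(-83 + C) (Z(C) = (2*C)/(-83 + C) = 2*C/(-83 + C))
Z(-220)/(-38061) + 9964/(-38992) = (2*(-220)/(-83 - 220))/(-38061) + 9964/(-38992) = (2*(-220)/(-303))*(-1/38061) + 9964*(-1/38992) = (2*(-220)*(-1/303))*(-1/38061) - 2491/9748 = (440/303)*(-1/38061) - 2491/9748 = -440/11532483 - 2491/9748 = -28731704273/112418644284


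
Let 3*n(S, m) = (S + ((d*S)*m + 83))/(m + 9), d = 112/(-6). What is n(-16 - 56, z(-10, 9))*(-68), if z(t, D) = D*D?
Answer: -740350/27 ≈ -27420.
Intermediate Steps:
d = -56/3 (d = 112*(-⅙) = -56/3 ≈ -18.667)
z(t, D) = D²
n(S, m) = (83 + S - 56*S*m/3)/(3*(9 + m)) (n(S, m) = ((S + ((-56*S/3)*m + 83))/(m + 9))/3 = ((S + (-56*S*m/3 + 83))/(9 + m))/3 = ((S + (83 - 56*S*m/3))/(9 + m))/3 = ((83 + S - 56*S*m/3)/(9 + m))/3 = (83 + S - 56*S*m/3)/(3*(9 + m)))
n(-16 - 56, z(-10, 9))*(-68) = ((249 + 3*(-16 - 56) - 56*(-16 - 56)*9²)/(9*(9 + 9²)))*(-68) = ((249 + 3*(-72) - 56*(-72)*81)/(9*(9 + 81)))*(-68) = ((⅑)*(249 - 216 + 326592)/90)*(-68) = ((⅑)*(1/90)*326625)*(-68) = (21775/54)*(-68) = -740350/27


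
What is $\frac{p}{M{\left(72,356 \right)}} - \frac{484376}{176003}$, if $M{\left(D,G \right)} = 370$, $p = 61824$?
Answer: $\frac{5350995176}{32560555} \approx 164.34$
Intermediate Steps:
$\frac{p}{M{\left(72,356 \right)}} - \frac{484376}{176003} = \frac{61824}{370} - \frac{484376}{176003} = 61824 \cdot \frac{1}{370} - \frac{484376}{176003} = \frac{30912}{185} - \frac{484376}{176003} = \frac{5350995176}{32560555}$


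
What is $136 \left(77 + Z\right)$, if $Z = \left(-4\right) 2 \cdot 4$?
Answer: $6120$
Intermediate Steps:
$Z = -32$ ($Z = \left(-8\right) 4 = -32$)
$136 \left(77 + Z\right) = 136 \left(77 - 32\right) = 136 \cdot 45 = 6120$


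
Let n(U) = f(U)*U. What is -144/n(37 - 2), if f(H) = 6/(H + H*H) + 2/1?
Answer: -864/421 ≈ -2.0523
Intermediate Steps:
f(H) = 2 + 6/(H + H**2) (f(H) = 6/(H + H**2) + 2*1 = 6/(H + H**2) + 2 = 2 + 6/(H + H**2))
n(U) = 2*(3 + U + U**2)/(1 + U) (n(U) = (2*(3 + U + U**2)/(U*(1 + U)))*U = 2*(3 + U + U**2)/(1 + U))
-144/n(37 - 2) = -144*(1 + (37 - 2))/(2*(3 + (37 - 2) + (37 - 2)**2)) = -144*(1 + 35)/(2*(3 + 35 + 35**2)) = -144*18/(3 + 35 + 1225) = -144/(2*(1/36)*1263) = -144/421/6 = -144*6/421 = -864/421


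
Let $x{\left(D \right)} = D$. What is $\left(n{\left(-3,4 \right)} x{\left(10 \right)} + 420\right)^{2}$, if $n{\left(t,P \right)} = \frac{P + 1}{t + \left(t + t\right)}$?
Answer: $\frac{13912900}{81} \approx 1.7176 \cdot 10^{5}$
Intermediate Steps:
$n{\left(t,P \right)} = \frac{1 + P}{3 t}$ ($n{\left(t,P \right)} = \frac{1 + P}{t + 2 t} = \frac{1 + P}{3 t}$)
$\left(n{\left(-3,4 \right)} x{\left(10 \right)} + 420\right)^{2} = \left(\frac{1 + 4}{3 \left(-3\right)} 10 + 420\right)^{2} = \left(\frac{1}{3} \left(- \frac{1}{3}\right) 5 \cdot 10 + 420\right)^{2} = \left(\left(- \frac{5}{9}\right) 10 + 420\right)^{2} = \left(- \frac{50}{9} + 420\right)^{2} = \left(\frac{3730}{9}\right)^{2} = \frac{13912900}{81}$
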